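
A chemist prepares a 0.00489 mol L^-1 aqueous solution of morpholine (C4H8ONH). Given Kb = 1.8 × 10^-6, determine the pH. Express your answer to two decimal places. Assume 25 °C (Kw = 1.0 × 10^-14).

C4H8ONH + H2O ⇌ C4H8ONH2+ + OH-
Kb = x²/(0.00489 − x) = 1.8 × 10^-6
Neglecting x in the denominator: x = √(1.8 × 10^-6 × 0.00489) = 9.38 × 10^-5 M
(x/C₀ = 1.9% < 5%, so the approximation holds.)
pOH = 4.03, so pH = 14.00 − pOH = 9.97

pH = 9.97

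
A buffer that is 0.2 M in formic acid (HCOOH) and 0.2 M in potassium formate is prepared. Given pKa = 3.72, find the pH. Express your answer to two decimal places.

Using pH = pKa + log([base]/[acid]) with [base]/[acid] = 0.2/0.2:
pH = 3.72 + (+0.000) = 3.72

pH = 3.72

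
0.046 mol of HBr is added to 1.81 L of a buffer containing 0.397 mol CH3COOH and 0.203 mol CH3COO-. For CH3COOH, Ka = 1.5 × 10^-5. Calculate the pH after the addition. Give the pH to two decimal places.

Added H+ converts CH3COO- to CH3COOH: CH3COOH → 0.443 mol, CH3COO- → 0.157 mol.
pKa = −log(1.5 × 10^-5) = 4.824
pH = pKa + log(n_CH3COO-/n_CH3COOH) = 4.824 + log(0.157/0.443) = 4.824 + (-0.451)

pH = 4.37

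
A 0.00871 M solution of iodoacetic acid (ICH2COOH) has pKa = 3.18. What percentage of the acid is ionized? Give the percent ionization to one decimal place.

ICH2COOH ⇌ ICH2COO- + H+; let x = [H+] at equilibrium.
Ka = 10^(−3.18) = 6.61 × 10^-4
Solve x² + 0.000661x − 5.76e-06 = 0 → x = 2.09 × 10^-3 M
Fraction ionized = 2.09 × 10^-3 / 0.00871 = 0.2400 → 24.0%

24.0%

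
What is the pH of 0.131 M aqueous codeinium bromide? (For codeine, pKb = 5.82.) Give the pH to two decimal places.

pH = 4.53

C18H22NO3+ is the conjugate acid of the weak base C18H21NO3.
Kb = 10^(−5.82) = 1.51 × 10^-6
Ka = Kw/Kb = 1.0×10^-14 / 1.51 × 10^-6 = 6.62 × 10^-9
Let x = [H+] at equilibrium. Ka = x²/(0.131 − x).
Neglecting x in the denominator: x = √(6.62 × 10^-9 × 0.131) = 2.94 × 10^-5 M
pH = −log[H+] = −log(2.94 × 10^-5) = 4.53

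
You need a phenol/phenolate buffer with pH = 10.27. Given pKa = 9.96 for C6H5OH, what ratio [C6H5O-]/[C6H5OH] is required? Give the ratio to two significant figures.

pH = pKa + log(r) ⇒ log(r) = 10.27 − 9.96 = +0.31
r = [C6H5O-]/[C6H5OH] = 10^(+0.31) = 2.04

ratio = 2.0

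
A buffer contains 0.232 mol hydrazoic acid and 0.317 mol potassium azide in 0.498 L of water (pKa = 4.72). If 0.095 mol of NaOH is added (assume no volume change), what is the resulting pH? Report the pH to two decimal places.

pH = 5.20

After neutralization: n(HN3) = 0.137 mol, n(N3-) = 0.412 mol.
pH = pKa + log(n_N3-/n_HN3) = 4.72 + log(0.412/0.137) = 4.72 + (+0.478)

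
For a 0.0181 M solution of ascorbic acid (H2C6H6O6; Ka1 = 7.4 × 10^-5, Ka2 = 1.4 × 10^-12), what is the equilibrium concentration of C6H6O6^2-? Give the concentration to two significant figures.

1.4 × 10^-12 M

First ionization gives [H+] ≈ [HC6H6O6-] = 1.12 × 10^-3 M.
Second step: Ka2 = [H+][C6H6O6^2-]/[HC6H6O6-] ≈ [C6H6O6^2-] (since [H+] ≈ [HC6H6O6-]).
So [C6H6O6^2-] ≈ Ka2.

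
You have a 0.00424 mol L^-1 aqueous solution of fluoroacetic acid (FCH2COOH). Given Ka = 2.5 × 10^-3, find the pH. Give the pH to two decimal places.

pH = 2.65

FCH2COOH ⇌ FCH2COO- + H+
Ka = [H+]²/(0.00424 − [H+]) = 2.5 × 10^-3
Here C₀/Ka ≈ 1.7, so the small-[H+] approximation fails. Use the quadratic:
[H+] = (−Ka + √(Ka² + 4·Ka·C₀))/2 = 2.24 × 10^-3 M
pH = −log[H+] = −log(2.24 × 10^-3) = 2.65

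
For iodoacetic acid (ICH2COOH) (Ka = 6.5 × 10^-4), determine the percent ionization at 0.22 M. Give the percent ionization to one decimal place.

5.3%

ICH2COOH ⇌ ICH2COO- + H+; let x = [H+] at equilibrium.
Solve x² + 0.00065x − 0.000143 = 0 → x = 1.16 × 10^-2 M
Fraction ionized = 1.16 × 10^-2 / 0.22 = 0.0527 → 5.3%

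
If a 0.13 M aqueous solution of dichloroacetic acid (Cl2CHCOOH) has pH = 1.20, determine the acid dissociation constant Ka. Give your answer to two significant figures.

Ka = 6.0 × 10^-2

[H+] = 10^(-1.20) = 6.31 × 10^-2 M
At equilibrium [HA] = 0.13 − 6.31 × 10^-2 = 6.69 × 10^-2 M
Ka = [H+][A-]/[HA] = (6.31 × 10^-2)² / 6.69 × 10^-2 = 6.0 × 10^-2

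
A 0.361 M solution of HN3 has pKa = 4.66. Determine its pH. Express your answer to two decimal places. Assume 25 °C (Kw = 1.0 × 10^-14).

HN3 ⇌ N3- + H+
Ka = 10^(−4.66) = 2.19 × 10^-5
From the ICE table, Ka = [H+]²/(0.361 − [H+]) = 2.19 × 10^-5.
Since Ka ≪ C₀, [H+] ≈ √(Ka·C₀) = 2.81 × 10^-3 M.
Check: 0.78% ionized — well under 5%, approximation valid.
pH = −log(2.81 × 10^-3) = 2.55

pH = 2.55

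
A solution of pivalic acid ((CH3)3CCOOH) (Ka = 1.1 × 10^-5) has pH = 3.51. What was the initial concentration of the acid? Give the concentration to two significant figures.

[H+] = 10^(-3.51) = 3.09 × 10^-4 M = x
Ka = x²/(C₀ − x) ⇒ C₀ = x + x²/Ka
C₀ = 3.09 × 10^-4 + (3.09 × 10^-4)²/(1.1 × 10^-5) = 8.99 × 10^-3 M

C₀ = 9.0 × 10^-3 M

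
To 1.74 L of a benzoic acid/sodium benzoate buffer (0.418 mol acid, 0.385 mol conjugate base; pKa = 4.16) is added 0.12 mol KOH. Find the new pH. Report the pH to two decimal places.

After neutralization: n(C6H5COOH) = 0.298 mol, n(C6H5COO-) = 0.505 mol.
Henderson–Hasselbalch with mole ratio 0.505/0.298: pH = 4.16 + (+0.229)

pH = 4.39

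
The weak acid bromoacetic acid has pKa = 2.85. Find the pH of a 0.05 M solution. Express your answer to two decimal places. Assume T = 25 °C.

BrCH2COOH ⇌ BrCH2COO- + H+
Ka = 10^(−2.85) = 1.41 × 10^-3
Let x = [H+] at equilibrium. Ka = x²/(0.05 − x).
Here C₀/Ka ≈ 35.5, so the small-x approximation fails. Use the quadratic:
x = (−Ka + √(Ka² + 4·Ka·C₀))/2 = 7.72 × 10^-3 M
pH = −log(7.72 × 10^-3) = 2.11

pH = 2.11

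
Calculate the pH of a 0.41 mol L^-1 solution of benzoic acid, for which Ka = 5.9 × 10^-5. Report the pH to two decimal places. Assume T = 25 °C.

pH = 2.31

C6H5COOH ⇌ C6H5COO- + H+
Ka = [H+]²/(0.41 − [H+]) = 5.9 × 10^-5
Neglecting [H+] in the denominator: [H+] = √(5.9 × 10^-5 × 0.41) = 4.92 × 10^-3 M
Check: 1.2% ionized — well under 5%, approximation valid.
pH = −log[H+] = −log(4.92 × 10^-3) = 2.31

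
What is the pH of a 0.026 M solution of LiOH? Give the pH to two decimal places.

LiOH is a strong base; [OH-] = 0.026 M.
pOH = -log(0.026) = 1.59
pH = 14.00 - 1.59 = 12.41

pH = 12.41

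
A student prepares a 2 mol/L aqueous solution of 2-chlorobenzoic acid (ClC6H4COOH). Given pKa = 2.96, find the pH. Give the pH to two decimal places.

pH = 1.33

ClC6H4COOH ⇌ ClC6H4COO- + H+
Ka = 10^(−2.96) = 1.10 × 10^-3
Let x = [H+] at equilibrium. Ka = x²/(2 − x).
Since Ka ≪ C₀, x ≈ √(Ka·C₀) = 4.69 × 10^-2 M.
Check: 2.3% ionized — well under 5%, approximation valid.
pH = −log(4.69 × 10^-2) = 1.33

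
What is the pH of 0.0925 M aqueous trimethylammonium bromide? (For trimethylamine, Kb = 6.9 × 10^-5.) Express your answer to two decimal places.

(CH3)3NH+ is the conjugate acid of the weak base (CH3)3N.
Ka = Kw/Kb = 1.0×10^-14 / 6.9 × 10^-5 = 1.45 × 10^-10
From the ICE table, Ka = x²/(0.0925 − x) = 1.45 × 10^-10.
Since Ka ≪ C₀, x ≈ √(Ka·C₀) = 3.66 × 10^-6 M.
(x/C₀ = 0.004% < 5%, so the approximation holds.)
pH = −log[H+] = −log(3.66 × 10^-6) = 5.44

pH = 5.44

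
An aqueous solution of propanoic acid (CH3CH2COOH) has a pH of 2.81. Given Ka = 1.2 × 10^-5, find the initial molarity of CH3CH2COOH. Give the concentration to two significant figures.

[H+] = 10^(-2.81) = 1.55 × 10^-3 M = x
Ka = x²/(C₀ − x) ⇒ C₀ = x + x²/Ka
C₀ = 1.55 × 10^-3 + (1.55 × 10^-3)²/(1.2 × 10^-5) = 2.02 × 10^-1 M

C₀ = 2.0 × 10^-1 M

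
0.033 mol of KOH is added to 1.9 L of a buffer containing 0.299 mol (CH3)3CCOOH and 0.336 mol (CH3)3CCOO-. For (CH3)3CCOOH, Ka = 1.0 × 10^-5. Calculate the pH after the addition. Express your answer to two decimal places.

After neutralization: n((CH3)3CCOOH) = 0.266 mol, n((CH3)3CCOO-) = 0.369 mol.
pKa = −log(1.0 × 10^-5) = 5.000
Henderson–Hasselbalch with mole ratio 0.369/0.266: pH = 5.000 + (+0.142)

pH = 5.14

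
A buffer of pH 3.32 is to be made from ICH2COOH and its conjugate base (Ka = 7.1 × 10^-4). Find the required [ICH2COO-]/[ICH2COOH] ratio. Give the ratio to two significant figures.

pKa = -log(7.1 × 10^-4) = 3.149
pH = pKa + log(r) ⇒ log(r) = 3.32 − 3.149 = +0.171
r = [ICH2COO-]/[ICH2COOH] = 10^(+0.171) = 1.48

ratio = 1.5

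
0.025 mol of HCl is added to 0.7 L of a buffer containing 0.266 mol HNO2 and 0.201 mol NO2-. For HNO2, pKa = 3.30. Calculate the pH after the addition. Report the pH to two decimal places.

pH = 3.08

After neutralization: n(HNO2) = 0.291 mol, n(NO2-) = 0.176 mol.
pH = pKa + log([A⁻]/[HA]) = 3.30 + log(0.176/0.291) = 3.30 -0.218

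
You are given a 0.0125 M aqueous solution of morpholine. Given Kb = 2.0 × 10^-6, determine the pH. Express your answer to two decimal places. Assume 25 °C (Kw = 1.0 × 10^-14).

pH = 10.20

C4H8ONH + H2O ⇌ C4H8ONH2+ + OH-
Kb = [OH-]²/(0.0125 − [OH-]) = 2.0 × 10^-6
Neglecting [OH-] in the denominator: [OH-] = √(2.0 × 10^-6 × 0.0125) = 1.58 × 10^-4 M
Check: 1.3% ionized — well under 5%, approximation valid.
pOH = −log(1.58 × 10^-4) = 3.80; pH = 14.00 − 3.80 = 10.20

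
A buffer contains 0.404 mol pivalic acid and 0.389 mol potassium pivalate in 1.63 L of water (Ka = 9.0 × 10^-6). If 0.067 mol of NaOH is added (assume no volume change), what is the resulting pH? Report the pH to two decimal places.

pH = 5.18

OH- converts (CH3)3CCOOH to (CH3)3CCOO-: (CH3)3CCOOH → 0.337 mol, (CH3)3CCOO- → 0.456 mol.
pKa = −log(9.0 × 10^-6) = 5.046
pH = pKa + log(n_(CH3)3CCOO-/n_(CH3)3CCOOH) = 5.046 + log(0.456/0.337) = 5.046 + (+0.131)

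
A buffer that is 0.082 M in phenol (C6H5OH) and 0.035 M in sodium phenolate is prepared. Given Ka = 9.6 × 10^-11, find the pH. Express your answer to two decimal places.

pH = 9.65

pKa = −log(9.6 × 10^-11) = 10.018
Henderson–Hasselbalch: pH = pKa + log([C6H5O-]/[C6H5OH]) = 10.018 + log(0.035/0.082)
pH = 10.018 + (-0.370) = 9.65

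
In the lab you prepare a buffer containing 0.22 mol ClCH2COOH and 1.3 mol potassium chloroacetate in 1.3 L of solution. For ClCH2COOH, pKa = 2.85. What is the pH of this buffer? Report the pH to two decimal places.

pH = 3.62

Using pH = pKa + log([base]/[acid]) with [base]/[acid] = 1.3/0.22:
pH = 2.85 + (+0.772) = 3.62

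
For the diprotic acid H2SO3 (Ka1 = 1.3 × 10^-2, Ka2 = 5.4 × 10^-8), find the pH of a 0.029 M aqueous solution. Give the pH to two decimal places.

pH = 1.85

Since Ka1 ≫ Ka2, the first ionization dominates [H+].
Ka1 = x²/(0.029 − x) = 1.3 × 10^-2
Solving the quadratic: x = (−Ka1 + √(Ka1² + 4·Ka1·C₀))/2 = 1.40 × 10^-2 M
pH = −log(1.40 × 10^-2) = 1.85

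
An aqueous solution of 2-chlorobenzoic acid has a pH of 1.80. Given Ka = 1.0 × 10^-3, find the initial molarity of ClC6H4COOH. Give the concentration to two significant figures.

[H+] = 10^(-1.80) = 1.58 × 10^-2 M = x
Ka = x²/(C₀ − x) ⇒ C₀ = x + x²/Ka
C₀ = 1.58 × 10^-2 + (1.58 × 10^-2)²/(1.0 × 10^-3) = 2.65 × 10^-1 M

C₀ = 2.7 × 10^-1 M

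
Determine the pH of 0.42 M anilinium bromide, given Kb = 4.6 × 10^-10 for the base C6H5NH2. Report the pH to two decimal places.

C6H5NH3+ is the conjugate acid of the weak base C6H5NH2.
Ka = Kw/Kb = 1.0×10^-14 / 4.6 × 10^-10 = 2.17 × 10^-5
Ka = x²/(0.42 − x) = 2.17 × 10^-5
Since Ka ≪ C₀, x ≈ √(Ka·C₀) = 3.02 × 10^-3 M.
Check: 0.72% ionized — well under 5%, approximation valid.
pH = −log[H+] = −log(3.02 × 10^-3) = 2.52

pH = 2.52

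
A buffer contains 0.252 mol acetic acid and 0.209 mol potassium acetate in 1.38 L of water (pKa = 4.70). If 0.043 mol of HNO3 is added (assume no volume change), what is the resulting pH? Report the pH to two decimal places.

After neutralization: n(CH3COOH) = 0.295 mol, n(CH3COO-) = 0.166 mol.
pH = pKa + log([A⁻]/[HA]) = 4.70 + log(0.166/0.295) = 4.70 -0.250

pH = 4.45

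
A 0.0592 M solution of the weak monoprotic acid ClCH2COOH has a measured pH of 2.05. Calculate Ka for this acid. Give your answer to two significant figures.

Ka = 1.6 × 10^-3

[H+] = 10^(-2.05) = 8.91 × 10^-3 M
At equilibrium [HA] = 0.0592 − 8.91 × 10^-3 = 5.03 × 10^-2 M
Ka = [H+][A-]/[HA] = (8.91 × 10^-3)² / 5.03 × 10^-2 = 1.6 × 10^-3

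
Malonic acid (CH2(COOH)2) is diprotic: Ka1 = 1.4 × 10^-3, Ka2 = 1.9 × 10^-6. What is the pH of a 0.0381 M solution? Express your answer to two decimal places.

pH = 2.18

Since Ka1 ≫ Ka2, the first ionization dominates [H+].
Ka1 = x²/(0.0381 − x) = 1.4 × 10^-3
Solving the quadratic: x = (−Ka1 + √(Ka1² + 4·Ka1·C₀))/2 = 6.64 × 10^-3 M
pH = −log(6.64 × 10^-3) = 2.18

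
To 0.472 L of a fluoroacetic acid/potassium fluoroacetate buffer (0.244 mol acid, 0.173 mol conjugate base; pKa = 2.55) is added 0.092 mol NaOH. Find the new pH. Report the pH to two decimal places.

pH = 2.79

After neutralization: n(FCH2COOH) = 0.152 mol, n(FCH2COO-) = 0.265 mol.
pH = pKa + log(n_FCH2COO-/n_FCH2COOH) = 2.55 + log(0.265/0.152) = 2.55 + (+0.241)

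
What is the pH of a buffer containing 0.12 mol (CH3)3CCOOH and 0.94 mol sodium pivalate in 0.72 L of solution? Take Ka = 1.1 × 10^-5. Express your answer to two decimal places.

pH = 5.85

pKa = −log(1.1 × 10^-5) = 4.959
pH = pKa + log([A⁻]/[HA]) = 4.959 + log(0.94/0.12)
pH = 4.959 + (+0.894) = 5.85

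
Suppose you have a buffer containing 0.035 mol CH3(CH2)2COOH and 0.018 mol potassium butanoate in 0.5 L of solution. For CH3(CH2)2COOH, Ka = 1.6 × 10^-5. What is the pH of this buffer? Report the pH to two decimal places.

pKa = −log(1.6 × 10^-5) = 4.796
pH = pKa + log([A⁻]/[HA]) = 4.796 + log(0.018/0.035)
pH = 4.796 + (-0.289) = 4.51

pH = 4.51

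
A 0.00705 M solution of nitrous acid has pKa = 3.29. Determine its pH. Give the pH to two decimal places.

HNO2 ⇌ NO2- + H+
Ka = 10^(−3.29) = 5.13 × 10^-4
From the ICE table, Ka = [H+]²/(0.00705 − [H+]) = 5.13 × 10^-4.
[H+] is not negligible relative to C₀; solve [H+]² + 0.000513·[H+] − 3.62e-06 = 0.
[H+] = [−0.000513 + √(0.000513² + 1.45e-05)]/2 = 1.66 × 10^-3 M
pH = −log[H+] = −log(1.66 × 10^-3) = 2.78

pH = 2.78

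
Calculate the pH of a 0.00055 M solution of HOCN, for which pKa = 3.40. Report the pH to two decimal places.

HOCN ⇌ OCN- + H+
Ka = 10^(−3.40) = 3.98 × 10^-4
From the ICE table, Ka = [H+]²/(0.00055 − [H+]) = 3.98 × 10^-4.
Here C₀/Ka ≈ 1.38, so the small-[H+] approximation fails. Use the quadratic:
[H+] = [−0.000398 + √(0.000398² + 8.76e-07)]/2 = 3.09 × 10^-4 M
pH = −log[H+] = −log(3.09 × 10^-4) = 3.51

pH = 3.51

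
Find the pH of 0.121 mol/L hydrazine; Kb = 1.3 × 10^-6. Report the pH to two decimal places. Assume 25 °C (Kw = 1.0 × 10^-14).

pH = 10.60

N2H4 + H2O ⇌ N2H5+ + OH-
Let x = [OH-] at equilibrium. Kb = x²/(0.121 − x).
Assume x ≪ 0.121: x ≈ √(1.3 × 10^-6 × 0.121) = 3.97 × 10^-4 M
pOH = −log(3.97 × 10^-4) = 3.40; pH = 14.00 − 3.40 = 10.60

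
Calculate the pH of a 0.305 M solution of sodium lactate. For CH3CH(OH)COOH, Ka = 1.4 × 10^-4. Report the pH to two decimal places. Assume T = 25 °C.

CH3CH(OH)COO- is the conjugate base of the weak acid CH3CH(OH)COOH.
Kb = Kw/Ka = 1.0×10^-14 / 1.4 × 10^-4 = 7.14 × 10^-11
From the ICE table, Kb = [OH-]²/(0.305 − [OH-]) = 7.14 × 10^-11.
Since Kb ≪ C₀, [OH-] ≈ √(Kb·C₀) = 4.67 × 10^-6 M.
Check: 0.0015% ionized — well under 5%, approximation valid.
pOH = 5.33, so pH = 14.00 − pOH = 8.67

pH = 8.67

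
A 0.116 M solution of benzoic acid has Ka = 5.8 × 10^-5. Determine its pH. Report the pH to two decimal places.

C6H5COOH ⇌ C6H5COO- + H+
Let x = [H+] at equilibrium. Ka = x²/(0.116 − x).
Assume x ≪ 0.116: x ≈ √(5.8 × 10^-5 × 0.116) = 2.59 × 10^-3 M
Check: 2.2% ionized — well under 5%, approximation valid.
pH = −log(2.59 × 10^-3) = 2.59

pH = 2.59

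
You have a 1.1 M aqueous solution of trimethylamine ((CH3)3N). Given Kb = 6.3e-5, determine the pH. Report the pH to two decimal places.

pH = 11.92

(CH3)3N + H2O ⇌ (CH3)3NH+ + OH-
From the ICE table, Kb = [OH-]²/(1.1 − [OH-]) = 6.3 × 10^-5.
Since Kb ≪ C₀, [OH-] ≈ √(Kb·C₀) = 8.32 × 10^-3 M.
pOH = 2.08, so pH = 14.00 − pOH = 11.92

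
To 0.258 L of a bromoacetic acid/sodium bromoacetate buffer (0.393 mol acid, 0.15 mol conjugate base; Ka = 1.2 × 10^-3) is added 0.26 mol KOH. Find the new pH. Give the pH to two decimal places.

pH = 3.41

OH- converts BrCH2COOH to BrCH2COO-: BrCH2COOH → 0.133 mol, BrCH2COO- → 0.41 mol.
pKa = −log(1.2 × 10^-3) = 2.921
pH = pKa + log([A⁻]/[HA]) = 2.921 + log(0.41/0.133) = 2.921 +0.489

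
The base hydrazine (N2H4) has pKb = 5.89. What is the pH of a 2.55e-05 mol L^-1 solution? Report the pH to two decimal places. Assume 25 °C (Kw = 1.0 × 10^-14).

N2H4 + H2O ⇌ N2H5+ + OH-
Kb = 10^(−5.89) = 1.29 × 10^-6
Kb = [OH-]²/(2.55e-05 − [OH-]) = 1.29 × 10^-6
Here C₀/Kb ≈ 19.8, so the small-[OH-] approximation fails. Use the quadratic:
[OH-] = (−Kb + √(Kb² + 4·Kb·C₀))/2 = 5.13 × 10^-6 M
pOH = 5.29, so pH = 14.00 − pOH = 8.71

pH = 8.71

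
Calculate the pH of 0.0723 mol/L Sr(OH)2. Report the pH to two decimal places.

Sr(OH)2 is a strong base (each formula unit releases 2 OH-); [OH-] = 0.145 M.
pOH = -log(0.145) = 0.84
pH = 14.00 - 0.84 = 13.16

pH = 13.16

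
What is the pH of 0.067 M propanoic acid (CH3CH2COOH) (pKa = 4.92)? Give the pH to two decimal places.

pH = 3.05

CH3CH2COOH ⇌ CH3CH2COO- + H+
Ka = 10^(−4.92) = 1.20 × 10^-5
Ka = [H+]²/(0.067 − [H+]) = 1.20 × 10^-5
Assume [H+] ≪ 0.067: [H+] ≈ √(1.20 × 10^-5 × 0.067) = 8.97 × 10^-4 M
pH = −log(8.97 × 10^-4) = 3.05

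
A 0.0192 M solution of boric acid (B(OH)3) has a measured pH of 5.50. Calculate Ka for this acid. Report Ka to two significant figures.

[H+] = 10^(-5.50) = 3.16 × 10^-6 M
At equilibrium [HA] = 0.0192 − 3.16 × 10^-6 = 1.92 × 10^-2 M
Ka = [H+][A-]/[HA] = (3.16 × 10^-6)² / 1.92 × 10^-2 = 5.2 × 10^-10

Ka = 5.2 × 10^-10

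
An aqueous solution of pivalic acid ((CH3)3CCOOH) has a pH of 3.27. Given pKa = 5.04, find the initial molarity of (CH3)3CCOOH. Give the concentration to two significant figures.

C₀ = 3.2 × 10^-2 M

[H+] = 10^(-3.27) = 5.37 × 10^-4 M = x
Ka = 10^(−5.04) = 9.12 × 10^-6
Ka = x²/(C₀ − x) ⇒ C₀ = x + x²/Ka
C₀ = 5.37 × 10^-4 + (5.37 × 10^-4)²/(9.12 × 10^-6) = 3.22 × 10^-2 M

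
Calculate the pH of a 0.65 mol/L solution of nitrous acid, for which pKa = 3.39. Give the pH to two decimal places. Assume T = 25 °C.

HNO2 ⇌ NO2- + H+
Ka = 10^(−3.39) = 4.07 × 10^-4
From the ICE table, Ka = [H+]²/(0.65 − [H+]) = 4.07 × 10^-4.
Since Ka ≪ C₀, [H+] ≈ √(Ka·C₀) = 1.63 × 10^-2 M.
pH = −log[H+] = −log(1.63 × 10^-2) = 1.79

pH = 1.79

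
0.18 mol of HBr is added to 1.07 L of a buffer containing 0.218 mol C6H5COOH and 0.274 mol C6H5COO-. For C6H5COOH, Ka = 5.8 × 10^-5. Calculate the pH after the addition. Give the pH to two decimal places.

pH = 3.61

After neutralization: n(C6H5COOH) = 0.398 mol, n(C6H5COO-) = 0.094 mol.
pKa = −log(5.8 × 10^-5) = 4.237
pH = pKa + log(n_C6H5COO-/n_C6H5COOH) = 4.237 + log(0.094/0.398) = 4.237 + (-0.627)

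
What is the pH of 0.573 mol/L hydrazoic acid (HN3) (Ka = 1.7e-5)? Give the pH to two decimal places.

HN3 ⇌ N3- + H+
Ka = [H+]²/(0.573 − [H+]) = 1.7 × 10^-5
Assume [H+] ≪ 0.573: [H+] ≈ √(1.7 × 10^-5 × 0.573) = 3.12 × 10^-3 M
([H+]/C₀ = 0.54% < 5%, so the approximation holds.)
pH = −log[H+] = −log(3.12 × 10^-3) = 2.51

pH = 2.51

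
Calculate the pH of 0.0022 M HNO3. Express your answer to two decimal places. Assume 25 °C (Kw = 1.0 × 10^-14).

pH = 2.66

HNO3 is a strong acid and dissociates completely, so [H+] = 0.0022 M.
pH = -log(0.0022) = 2.66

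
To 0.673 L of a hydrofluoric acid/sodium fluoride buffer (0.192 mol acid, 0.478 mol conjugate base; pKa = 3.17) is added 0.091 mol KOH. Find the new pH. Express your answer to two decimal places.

OH- converts HF to F-: HF → 0.101 mol, F- → 0.569 mol.
pH = pKa + log([A⁻]/[HA]) = 3.17 + log(0.569/0.101) = 3.17 +0.751

pH = 3.92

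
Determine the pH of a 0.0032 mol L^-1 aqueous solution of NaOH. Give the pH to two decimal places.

NaOH is a strong base; [OH-] = 0.0032 M.
pOH = -log(0.0032) = 2.49
pH = 14.00 - 2.49 = 11.51

pH = 11.51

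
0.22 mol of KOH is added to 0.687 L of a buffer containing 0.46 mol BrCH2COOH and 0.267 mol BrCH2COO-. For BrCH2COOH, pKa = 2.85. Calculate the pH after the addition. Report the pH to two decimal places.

After neutralization: n(BrCH2COOH) = 0.24 mol, n(BrCH2COO-) = 0.487 mol.
pH = pKa + log(n_BrCH2COO-/n_BrCH2COOH) = 2.85 + log(0.487/0.24) = 2.85 + (+0.307)

pH = 3.16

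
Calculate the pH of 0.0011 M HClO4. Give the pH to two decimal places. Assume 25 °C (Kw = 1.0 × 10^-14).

pH = 2.96

HClO4 is a strong acid and dissociates completely, so [H+] = 0.0011 M.
pH = -log(0.0011) = 2.96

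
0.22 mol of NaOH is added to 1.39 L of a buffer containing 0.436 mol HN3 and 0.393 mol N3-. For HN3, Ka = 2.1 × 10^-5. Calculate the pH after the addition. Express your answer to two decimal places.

After neutralization: n(HN3) = 0.216 mol, n(N3-) = 0.613 mol.
pKa = −log(2.1 × 10^-5) = 4.678
pH = pKa + log(n_N3-/n_HN3) = 4.678 + log(0.613/0.216) = 4.678 + (+0.453)

pH = 5.13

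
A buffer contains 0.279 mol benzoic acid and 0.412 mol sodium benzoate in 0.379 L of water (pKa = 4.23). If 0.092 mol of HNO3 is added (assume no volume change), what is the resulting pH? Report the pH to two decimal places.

pH = 4.17

After neutralization: n(C6H5COOH) = 0.371 mol, n(C6H5COO-) = 0.32 mol.
pH = pKa + log([A⁻]/[HA]) = 4.23 + log(0.32/0.371) = 4.23 -0.064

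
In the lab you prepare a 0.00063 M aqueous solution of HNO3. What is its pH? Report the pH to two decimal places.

pH = 3.20

HNO3 is a strong acid and dissociates completely, so [H+] = 0.00063 M.
pH = -log(0.00063) = 3.20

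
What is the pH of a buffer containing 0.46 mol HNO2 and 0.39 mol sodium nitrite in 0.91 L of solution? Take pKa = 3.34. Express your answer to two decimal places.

Using pH = pKa + log([base]/[acid]) with [base]/[acid] = 0.39/0.46:
pH = 3.34 + (-0.072) = 3.27

pH = 3.27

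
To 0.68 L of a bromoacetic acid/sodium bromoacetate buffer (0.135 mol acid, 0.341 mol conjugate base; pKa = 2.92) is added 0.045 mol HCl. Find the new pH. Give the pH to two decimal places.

pH = 3.14

After neutralization: n(BrCH2COOH) = 0.18 mol, n(BrCH2COO-) = 0.296 mol.
pH = pKa + log(n_BrCH2COO-/n_BrCH2COOH) = 2.92 + log(0.296/0.18) = 2.92 + (+0.216)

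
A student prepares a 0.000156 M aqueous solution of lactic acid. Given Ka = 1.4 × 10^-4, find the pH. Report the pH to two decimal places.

pH = 4.03

CH3CH(OH)COOH ⇌ CH3CH(OH)COO- + H+
Ka = [H+]²/(0.000156 − [H+]) = 1.4 × 10^-4
The 5% rule fails; solving [H+]² + Ka·[H+] − Ka·C₀ = 0 exactly:
[H+] = [−0.00014 + √(0.00014² + 8.74e-08)]/2 = 9.35 × 10^-5 M
pH = −log(9.35 × 10^-5) = 4.03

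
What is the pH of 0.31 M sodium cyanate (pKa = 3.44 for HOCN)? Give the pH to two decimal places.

OCN- is the conjugate base of the weak acid HOCN.
Ka = 10^(−3.44) = 3.63 × 10^-4
Kb = Kw/Ka = 1.0×10^-14 / 3.63 × 10^-4 = 2.75 × 10^-11
From the ICE table, Kb = [OH-]²/(0.31 − [OH-]) = 2.75 × 10^-11.
Assume [OH-] ≪ 0.31: [OH-] ≈ √(2.75 × 10^-11 × 0.31) = 2.92 × 10^-6 M
Check: 0.00094% ionized — well under 5%, approximation valid.
pOH = 5.53, so pH = 14.00 − pOH = 8.47

pH = 8.47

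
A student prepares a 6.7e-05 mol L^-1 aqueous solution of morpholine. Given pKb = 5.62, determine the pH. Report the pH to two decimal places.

pH = 9.06

C4H8ONH + H2O ⇌ C4H8ONH2+ + OH-
Kb = 10^(−5.62) = 2.40 × 10^-6
From the ICE table, Kb = [OH-]²/(6.7e-05 − [OH-]) = 2.40 × 10^-6.
Here C₀/Kb ≈ 27.9, so the small-[OH-] approximation fails. Use the quadratic:
[OH-] = [−2.4e-06 + √(2.4e-06² + 6.43e-10)]/2 = 1.15 × 10^-5 M
pOH = −log(1.15 × 10^-5) = 4.94; pH = 14.00 − 4.94 = 9.06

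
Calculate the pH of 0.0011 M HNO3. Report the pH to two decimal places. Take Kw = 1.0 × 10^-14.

pH = 2.96

HNO3 is a strong acid and dissociates completely, so [H+] = 0.0011 M.
pH = -log(0.0011) = 2.96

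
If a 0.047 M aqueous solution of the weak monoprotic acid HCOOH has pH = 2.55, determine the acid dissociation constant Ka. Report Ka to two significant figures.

[H+] = 10^(-2.55) = 2.82 × 10^-3 M
At equilibrium [HA] = 0.047 − 2.82 × 10^-3 = 4.42 × 10^-2 M
Ka = [H+][A-]/[HA] = (2.82 × 10^-3)² / 4.42 × 10^-2 = 1.8 × 10^-4

Ka = 1.8 × 10^-4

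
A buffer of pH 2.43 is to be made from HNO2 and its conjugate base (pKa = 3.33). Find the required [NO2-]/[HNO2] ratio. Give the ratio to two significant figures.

pH = pKa + log(r) ⇒ log(r) = 2.43 − 3.33 = -0.90
r = [NO2-]/[HNO2] = 10^(-0.90) = 0.126

ratio = 0.13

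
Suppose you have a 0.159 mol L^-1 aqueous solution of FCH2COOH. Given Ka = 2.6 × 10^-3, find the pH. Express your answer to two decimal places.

pH = 1.72

FCH2COOH ⇌ FCH2COO- + H+
From the ICE table, Ka = [H+]²/(0.159 − [H+]) = 2.6 × 10^-3.
[H+] is not negligible relative to C₀; solve [H+]² + 0.0026·[H+] − 0.000413 = 0.
[H+] = (−Ka + √(Ka² + 4·Ka·C₀))/2 = 1.91 × 10^-2 M
pH = −log[H+] = −log(1.91 × 10^-2) = 1.72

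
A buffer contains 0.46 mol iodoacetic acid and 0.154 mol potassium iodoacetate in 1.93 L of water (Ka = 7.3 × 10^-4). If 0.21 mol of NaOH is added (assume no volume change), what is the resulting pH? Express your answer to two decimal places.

pH = 3.30

OH- converts ICH2COOH to ICH2COO-: ICH2COOH → 0.25 mol, ICH2COO- → 0.364 mol.
pKa = −log(7.3 × 10^-4) = 3.137
Henderson–Hasselbalch with mole ratio 0.364/0.25: pH = 3.137 + (+0.163)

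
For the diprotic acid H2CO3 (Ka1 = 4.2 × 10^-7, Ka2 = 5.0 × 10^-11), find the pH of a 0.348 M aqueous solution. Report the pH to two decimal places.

pH = 3.42

Since Ka1 ≫ Ka2, the first ionization dominates [H+].
Ka1 = x²/(0.348 − x) = 4.2 × 10^-7
x ≈ √(4.2 × 10^-7 × 0.348) = 3.82 × 10^-4 M
pH = −log(3.82 × 10^-4) = 3.42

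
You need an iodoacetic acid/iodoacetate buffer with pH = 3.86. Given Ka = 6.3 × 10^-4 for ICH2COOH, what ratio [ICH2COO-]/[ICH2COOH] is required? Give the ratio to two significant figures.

pKa = -log(6.3 × 10^-4) = 3.201
pH = pKa + log(r) ⇒ log(r) = 3.86 − 3.201 = +0.659
r = [ICH2COO-]/[ICH2COOH] = 10^(+0.659) = 4.56

ratio = 4.6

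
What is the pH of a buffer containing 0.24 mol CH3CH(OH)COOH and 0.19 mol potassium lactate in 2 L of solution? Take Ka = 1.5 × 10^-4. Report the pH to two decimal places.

pKa = −log(1.5 × 10^-4) = 3.824
Using pH = pKa + log([base]/[acid]) with [base]/[acid] = 0.19/0.24:
pH = 3.824 + (-0.101) = 3.72

pH = 3.72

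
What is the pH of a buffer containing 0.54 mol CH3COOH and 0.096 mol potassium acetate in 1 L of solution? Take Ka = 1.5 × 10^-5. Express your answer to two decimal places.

pH = 4.07

pKa = −log(1.5 × 10^-5) = 4.824
pH = pKa + log([A⁻]/[HA]) = 4.824 + log(0.096/0.54)
pH = 4.824 + (-0.750) = 4.07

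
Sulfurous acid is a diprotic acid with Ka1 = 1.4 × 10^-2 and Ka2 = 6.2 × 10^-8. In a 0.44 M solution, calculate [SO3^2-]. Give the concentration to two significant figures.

6.2 × 10^-8 M

First ionization gives [H+] ≈ [HSO3-] = 7.18 × 10^-2 M.
Second step: Ka2 = [H+][SO3^2-]/[HSO3-] ≈ [SO3^2-] (since [H+] ≈ [HSO3-]).
So [SO3^2-] ≈ Ka2.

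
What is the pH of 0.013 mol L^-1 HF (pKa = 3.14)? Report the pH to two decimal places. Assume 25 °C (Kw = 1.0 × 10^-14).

HF ⇌ F- + H+
Ka = 10^(−3.14) = 7.24 × 10^-4
From the ICE table, Ka = x²/(0.013 − x) = 7.24 × 10^-4.
The 5% rule fails; solving x² + Ka·x − Ka·C₀ = 0 exactly:
x = [−0.000724 + √(0.000724² + 3.76e-05)]/2 = 2.73 × 10^-3 M
pH = −log(2.73 × 10^-3) = 2.56

pH = 2.56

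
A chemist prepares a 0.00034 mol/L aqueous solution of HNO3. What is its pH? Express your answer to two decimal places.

HNO3 is a strong acid and dissociates completely, so [H+] = 0.00034 M.
pH = -log(0.00034) = 3.47

pH = 3.47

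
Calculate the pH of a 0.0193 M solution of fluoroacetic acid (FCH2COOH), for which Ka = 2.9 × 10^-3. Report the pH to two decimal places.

pH = 2.21

FCH2COOH ⇌ FCH2COO- + H+
Ka = x²/(0.0193 − x) = 2.9 × 10^-3
The 5% rule fails; solving x² + Ka·x − Ka·C₀ = 0 exactly:
x = [−0.0029 + √(0.0029² + 0.000224)]/2 = 6.17 × 10^-3 M
pH = −log[H+] = −log(6.17 × 10^-3) = 2.21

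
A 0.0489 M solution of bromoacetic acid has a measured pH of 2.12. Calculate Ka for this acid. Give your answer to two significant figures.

Ka = 1.4 × 10^-3

[H+] = 10^(-2.12) = 7.59 × 10^-3 M
At equilibrium [HA] = 0.0489 − 7.59 × 10^-3 = 4.13 × 10^-2 M
Ka = [H+][A-]/[HA] = (7.59 × 10^-3)² / 4.13 × 10^-2 = 1.4 × 10^-3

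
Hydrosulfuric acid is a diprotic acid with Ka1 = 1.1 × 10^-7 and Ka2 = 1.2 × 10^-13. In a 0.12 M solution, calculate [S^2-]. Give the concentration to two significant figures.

1.2 × 10^-13 M

First ionization gives [H+] ≈ [HS-] = 1.15 × 10^-4 M.
Second step: Ka2 = [H+][S^2-]/[HS-] ≈ [S^2-] (since [H+] ≈ [HS-]).
So [S^2-] ≈ Ka2.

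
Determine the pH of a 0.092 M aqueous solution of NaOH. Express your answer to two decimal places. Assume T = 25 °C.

pH = 12.96

NaOH is a strong base; [OH-] = 0.092 M.
pOH = -log(0.092) = 1.04
pH = 14.00 - 1.04 = 12.96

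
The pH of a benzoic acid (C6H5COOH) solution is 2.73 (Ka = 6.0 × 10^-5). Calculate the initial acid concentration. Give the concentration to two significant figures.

[H+] = 10^(-2.73) = 1.86 × 10^-3 M = x
Ka = x²/(C₀ − x) ⇒ C₀ = x + x²/Ka
C₀ = 1.86 × 10^-3 + (1.86 × 10^-3)²/(6.0 × 10^-5) = 5.95 × 10^-2 M

C₀ = 6.0 × 10^-2 M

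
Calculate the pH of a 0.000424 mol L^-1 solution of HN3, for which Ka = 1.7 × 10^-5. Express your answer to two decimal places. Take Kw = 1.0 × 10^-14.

HN3 ⇌ N3- + H+
From the ICE table, Ka = x²/(0.000424 − x) = 1.7 × 10^-5.
The 5% rule fails; solving x² + Ka·x − Ka·C₀ = 0 exactly:
x = (−Ka + √(Ka² + 4·Ka·C₀))/2 = 7.68 × 10^-5 M
pH = −log[H+] = −log(7.68 × 10^-5) = 4.11

pH = 4.11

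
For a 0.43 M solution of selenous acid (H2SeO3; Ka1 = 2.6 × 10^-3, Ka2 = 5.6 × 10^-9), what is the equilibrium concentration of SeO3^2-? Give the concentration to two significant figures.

First ionization gives [H+] ≈ [HSeO3-] = 3.22 × 10^-2 M.
Second step: Ka2 = [H+][SeO3^2-]/[HSeO3-] ≈ [SeO3^2-] (since [H+] ≈ [HSeO3-]).
So [SeO3^2-] ≈ Ka2.

5.6 × 10^-9 M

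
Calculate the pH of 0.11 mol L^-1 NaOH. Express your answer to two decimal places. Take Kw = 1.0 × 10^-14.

NaOH is a strong base; [OH-] = 0.11 M.
pOH = -log(0.11) = 0.96
pH = 14.00 - 0.96 = 13.04

pH = 13.04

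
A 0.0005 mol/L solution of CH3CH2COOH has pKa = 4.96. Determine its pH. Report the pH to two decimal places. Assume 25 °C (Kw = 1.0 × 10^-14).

CH3CH2COOH ⇌ CH3CH2COO- + H+
Ka = 10^(−4.96) = 1.10 × 10^-5
Ka = [H+]²/(0.0005 − [H+]) = 1.10 × 10^-5
The 5% rule fails; solving [H+]² + Ka·[H+] − Ka·C₀ = 0 exactly:
[H+] = (−Ka + √(Ka² + 4·Ka·C₀))/2 = 6.89 × 10^-5 M
pH = −log[H+] = −log(6.89 × 10^-5) = 4.16

pH = 4.16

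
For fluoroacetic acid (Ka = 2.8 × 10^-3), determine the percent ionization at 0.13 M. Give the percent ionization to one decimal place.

13.6%

FCH2COOH ⇌ FCH2COO- + H+; let x = [H+] at equilibrium.
Solve x² + 0.0028x − 0.000364 = 0 → x = 1.77 × 10^-2 M
Fraction ionized = 1.77 × 10^-2 / 0.13 = 0.1362 → 13.6%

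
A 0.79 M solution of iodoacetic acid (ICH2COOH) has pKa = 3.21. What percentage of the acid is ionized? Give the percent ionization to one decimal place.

2.8%

ICH2COOH ⇌ ICH2COO- + H+; let x = [H+] at equilibrium.
Ka = 10^(−3.21) = 6.17 × 10^-4
x ≈ √(Ka·C₀) = √(6.17 × 10^-4 × 0.79) = 2.21 × 10^-2 M
% ionization = x/C₀ × 100% = 2.21 × 10^-2/0.79 × 100% = 2.8%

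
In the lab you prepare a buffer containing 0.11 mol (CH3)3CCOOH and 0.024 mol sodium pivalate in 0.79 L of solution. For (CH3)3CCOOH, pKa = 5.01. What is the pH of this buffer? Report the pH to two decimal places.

Using pH = pKa + log([base]/[acid]) with [base]/[acid] = 0.024/0.11:
pH = 5.01 + (-0.661) = 4.35

pH = 4.35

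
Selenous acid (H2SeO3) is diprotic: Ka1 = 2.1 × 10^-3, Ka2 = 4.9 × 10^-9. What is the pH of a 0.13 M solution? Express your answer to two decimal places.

Since Ka1 ≫ Ka2, the first ionization dominates [H+].
Ka1 = x²/(0.13 − x) = 2.1 × 10^-3
Solving the quadratic: x = (−Ka1 + √(Ka1² + 4·Ka1·C₀))/2 = 1.55 × 10^-2 M
pH = −log(1.55 × 10^-2) = 1.81

pH = 1.81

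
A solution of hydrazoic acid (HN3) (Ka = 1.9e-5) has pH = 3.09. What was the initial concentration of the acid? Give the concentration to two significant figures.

C₀ = 3.6 × 10^-2 M

[H+] = 10^(-3.09) = 8.13 × 10^-4 M = x
Ka = x²/(C₀ − x) ⇒ C₀ = x + x²/Ka
C₀ = 8.13 × 10^-4 + (8.13 × 10^-4)²/(1.9 × 10^-5) = 3.56 × 10^-2 M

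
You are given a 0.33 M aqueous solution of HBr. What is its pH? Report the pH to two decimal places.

pH = 0.48

HBr is a strong acid and dissociates completely, so [H+] = 0.33 M.
pH = -log(0.33) = 0.48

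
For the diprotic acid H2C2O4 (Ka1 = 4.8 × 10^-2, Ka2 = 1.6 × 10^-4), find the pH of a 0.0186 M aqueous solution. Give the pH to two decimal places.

pH = 1.84

Since Ka1 ≫ Ka2, the first ionization dominates [H+].
Ka1 = x²/(0.0186 − x) = 4.8 × 10^-2
Solving the quadratic: x = (−Ka1 + √(Ka1² + 4·Ka1·C₀))/2 = 1.43 × 10^-2 M
pH = −log(1.43 × 10^-2) = 1.84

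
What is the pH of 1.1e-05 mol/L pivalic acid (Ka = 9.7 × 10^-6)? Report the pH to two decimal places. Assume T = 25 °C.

(CH3)3CCOOH ⇌ (CH3)3CCOO- + H+
From the ICE table, Ka = x²/(1.1e-05 − x) = 9.7 × 10^-6.
x is not negligible relative to C₀; solve x² + 9.7e-06·x − 1.07e-10 = 0.
x = [−9.7e-06 + √(9.7e-06² + 4.27e-10)]/2 = 6.56 × 10^-6 M
pH = −log[H+] = −log(6.56 × 10^-6) = 5.18

pH = 5.18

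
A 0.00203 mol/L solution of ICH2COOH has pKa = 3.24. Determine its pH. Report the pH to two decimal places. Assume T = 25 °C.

ICH2COOH ⇌ ICH2COO- + H+
Ka = 10^(−3.24) = 5.75 × 10^-4
Ka = [H+]²/(0.00203 − [H+]) = 5.75 × 10^-4
Here C₀/Ka ≈ 3.53, so the small-[H+] approximation fails. Use the quadratic:
[H+] = (−Ka + √(Ka² + 4·Ka·C₀))/2 = 8.30 × 10^-4 M
pH = −log[H+] = −log(8.30 × 10^-4) = 3.08

pH = 3.08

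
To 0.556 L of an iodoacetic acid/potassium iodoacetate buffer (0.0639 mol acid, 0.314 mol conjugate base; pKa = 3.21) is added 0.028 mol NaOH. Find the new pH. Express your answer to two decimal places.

pH = 4.19

OH- converts ICH2COOH to ICH2COO-: ICH2COOH → 0.0359 mol, ICH2COO- → 0.342 mol.
pH = pKa + log([A⁻]/[HA]) = 3.21 + log(0.342/0.0359) = 3.21 +0.979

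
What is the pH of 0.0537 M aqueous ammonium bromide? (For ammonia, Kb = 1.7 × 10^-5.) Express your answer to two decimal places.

NH4+ is the conjugate acid of the weak base NH3.
Ka = Kw/Kb = 1.0×10^-14 / 1.7 × 10^-5 = 5.88 × 10^-10
Ka = x²/(0.0537 − x) = 5.88 × 10^-10
Assume x ≪ 0.0537: x ≈ √(5.88 × 10^-10 × 0.0537) = 5.62 × 10^-6 M
pH = −log(5.62 × 10^-6) = 5.25

pH = 5.25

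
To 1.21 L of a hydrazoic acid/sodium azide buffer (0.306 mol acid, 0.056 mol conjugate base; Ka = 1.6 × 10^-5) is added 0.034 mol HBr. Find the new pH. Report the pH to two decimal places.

pH = 3.61

Added H+ converts N3- to HN3: HN3 → 0.34 mol, N3- → 0.022 mol.
pKa = −log(1.6 × 10^-5) = 4.796
pH = pKa + log([A⁻]/[HA]) = 4.796 + log(0.022/0.34) = 4.796 -1.189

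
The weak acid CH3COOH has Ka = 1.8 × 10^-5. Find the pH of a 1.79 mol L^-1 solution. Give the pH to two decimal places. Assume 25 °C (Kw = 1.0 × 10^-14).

pH = 2.25

CH3COOH ⇌ CH3COO- + H+
Let x = [H+] at equilibrium. Ka = x²/(1.79 − x).
Neglecting x in the denominator: x = √(1.8 × 10^-5 × 1.79) = 5.68 × 10^-3 M
pH = −log(5.68 × 10^-3) = 2.25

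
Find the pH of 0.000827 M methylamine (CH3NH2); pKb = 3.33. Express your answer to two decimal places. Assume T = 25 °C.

CH3NH2 + H2O ⇌ CH3NH3+ + OH-
Kb = 10^(−3.33) = 4.68 × 10^-4
From the ICE table, Kb = x²/(0.000827 − x) = 4.68 × 10^-4.
x is not negligible relative to C₀; solve x² + 0.000468·x − 3.87e-07 = 0.
x = [−0.000468 + √(0.000468² + 1.55e-06)]/2 = 4.31 × 10^-4 M
pOH = 3.37, so pH = 14.00 − pOH = 10.63

pH = 10.63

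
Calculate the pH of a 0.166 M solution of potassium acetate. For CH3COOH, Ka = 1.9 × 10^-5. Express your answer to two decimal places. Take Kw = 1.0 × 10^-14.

pH = 8.97

CH3COO- is the conjugate base of the weak acid CH3COOH.
Kb = Kw/Ka = 1.0×10^-14 / 1.9 × 10^-5 = 5.26 × 10^-10
Kb = [OH-]²/(0.166 − [OH-]) = 5.26 × 10^-10
Since Kb ≪ C₀, [OH-] ≈ √(Kb·C₀) = 9.34 × 10^-6 M.
pOH = −log(9.34 × 10^-6) = 5.03; pH = 14.00 − 5.03 = 8.97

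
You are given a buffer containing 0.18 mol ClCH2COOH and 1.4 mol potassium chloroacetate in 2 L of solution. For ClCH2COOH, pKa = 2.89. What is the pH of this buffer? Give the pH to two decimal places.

Using pH = pKa + log([base]/[acid]) with [base]/[acid] = 1.4/0.18:
pH = 2.89 + (+0.891) = 3.78

pH = 3.78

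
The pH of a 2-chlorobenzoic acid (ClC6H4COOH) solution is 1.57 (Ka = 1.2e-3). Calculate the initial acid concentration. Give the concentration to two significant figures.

C₀ = 6.3 × 10^-1 M

[H+] = 10^(-1.57) = 2.69 × 10^-2 M = x
Ka = x²/(C₀ − x) ⇒ C₀ = x + x²/Ka
C₀ = 2.69 × 10^-2 + (2.69 × 10^-2)²/(1.2 × 10^-3) = 6.30 × 10^-1 M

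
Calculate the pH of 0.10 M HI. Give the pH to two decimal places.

pH = 1.00

HI is a strong acid and dissociates completely, so [H+] = 0.10 M.
pH = -log(0.1) = 1.00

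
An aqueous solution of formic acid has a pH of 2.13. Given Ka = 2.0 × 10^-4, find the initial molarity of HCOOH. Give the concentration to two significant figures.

C₀ = 2.8 × 10^-1 M

[H+] = 10^(-2.13) = 7.41 × 10^-3 M = x
Ka = x²/(C₀ − x) ⇒ C₀ = x + x²/Ka
C₀ = 7.41 × 10^-3 + (7.41 × 10^-3)²/(2.0 × 10^-4) = 2.82 × 10^-1 M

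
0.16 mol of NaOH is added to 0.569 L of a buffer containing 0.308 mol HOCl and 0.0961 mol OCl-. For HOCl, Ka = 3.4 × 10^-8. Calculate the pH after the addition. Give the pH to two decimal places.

pH = 7.71

OH- converts HOCl to OCl-: HOCl → 0.148 mol, OCl- → 0.256 mol.
pKa = −log(3.4 × 10^-8) = 7.469
Henderson–Hasselbalch with mole ratio 0.256/0.148: pH = 7.469 + (+0.238)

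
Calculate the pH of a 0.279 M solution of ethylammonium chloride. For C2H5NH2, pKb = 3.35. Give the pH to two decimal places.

C2H5NH3+ is the conjugate acid of the weak base C2H5NH2.
Kb = 10^(−3.35) = 4.47 × 10^-4
Ka = Kw/Kb = 1.0×10^-14 / 4.47 × 10^-4 = 2.24 × 10^-11
Let x = [H+] at equilibrium. Ka = x²/(0.279 − x).
Since Ka ≪ C₀, x ≈ √(Ka·C₀) = 2.50 × 10^-6 M.
Check: 0.0009% ionized — well under 5%, approximation valid.
pH = −log(2.50 × 10^-6) = 5.60

pH = 5.60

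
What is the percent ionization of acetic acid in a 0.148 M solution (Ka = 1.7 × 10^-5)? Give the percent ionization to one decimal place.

1.1%

CH3COOH ⇌ CH3COO- + H+; let x = [H+] at equilibrium.
x ≈ √(Ka·C₀) = √(1.7 × 10^-5 × 0.148) = 1.59 × 10^-3 M
Fraction ionized = 1.59 × 10^-3 / 0.148 = 0.0107 → 1.1%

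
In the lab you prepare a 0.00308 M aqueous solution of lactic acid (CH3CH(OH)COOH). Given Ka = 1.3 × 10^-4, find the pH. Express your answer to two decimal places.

CH3CH(OH)COOH ⇌ CH3CH(OH)COO- + H+
From the ICE table, Ka = x²/(0.00308 − x) = 1.3 × 10^-4.
Here C₀/Ka ≈ 23.7, so the small-x approximation fails. Use the quadratic:
x = [−0.00013 + √(0.00013² + 1.6e-06)]/2 = 5.71 × 10^-4 M
pH = −log[H+] = −log(5.71 × 10^-4) = 3.24

pH = 3.24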